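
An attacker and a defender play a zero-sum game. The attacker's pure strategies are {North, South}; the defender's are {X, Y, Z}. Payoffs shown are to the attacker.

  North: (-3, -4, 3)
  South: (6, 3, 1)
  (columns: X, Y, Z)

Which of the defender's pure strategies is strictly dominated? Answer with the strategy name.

X

Y holds the attacker's payoff strictly below X in every row: -4 < -3, 3 < 6.
So X is strictly dominated for the defender.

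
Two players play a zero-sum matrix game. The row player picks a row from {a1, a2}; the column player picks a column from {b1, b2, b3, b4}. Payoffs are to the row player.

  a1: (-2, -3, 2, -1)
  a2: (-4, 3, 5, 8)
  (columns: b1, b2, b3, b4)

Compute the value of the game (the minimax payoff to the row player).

Row minima: a1 → -3, a2 → -4; maximin = -3.
Column maxima: b1 → -2, b2 → 3, b3 → 5, b4 → 8; minimax = -2.
-3 ≠ -2, so there is no saddle point; optimal play is mixed.
b3 is strictly dominated by b1 (it gives the row player strictly more in every row), so the column player never plays it.
b4 is strictly dominated by b1 (it gives the row player strictly more in every row), so the column player never plays it.
On the remaining 2×2 (a1, a2 vs b1, b2):
Let the row player play a1 with probability p. Expected payoff against b1: (-2)p + (-4)(1−p) = 2p − 4; against b2: (-3)p + 3(1−p) = −6p + 3.
Setting these equal: 2p − 4 = −6p + 3 ⇒ 8p = 7 ⇒ p = 7/8, and the value is (2)·(7/8) − 4 = -9/4.
For the column player: with q = P(b1), equating a1's and a2's payoffs gives q − 3 = −7q + 3 ⇒ q = 3/4.

-9/4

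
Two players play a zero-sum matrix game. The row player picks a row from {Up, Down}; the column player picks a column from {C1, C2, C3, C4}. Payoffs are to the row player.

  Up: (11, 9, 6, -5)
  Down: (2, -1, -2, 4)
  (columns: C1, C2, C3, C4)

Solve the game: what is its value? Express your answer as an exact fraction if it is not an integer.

Row minima: Up → -5, Down → -2; maximin = -2.
Column maxima: C1 → 11, C2 → 9, C3 → 6, C4 → 4; minimax = 4.
-2 ≠ 4, so there is no saddle point; optimal play is mixed.
C1 is strictly dominated by C2 (it gives the row player strictly more in every row), so the column player never plays it.
C2 is strictly dominated by C3 (it gives the row player strictly more in every row), so the column player never plays it.
On the remaining 2×2 (Up, Down vs C3, C4):
Let the row player play Up with probability p. Expected payoff against C3: 6p + (-2)(1−p) = 8p − 2; against C4: (-5)p + 4(1−p) = −9p + 4.
Setting these equal: 8p − 2 = −9p + 4 ⇒ 17p = 6 ⇒ p = 6/17, and the value is (8)·(6/17) − 2 = 14/17.
For the column player: with q = P(C3), equating Up's and Down's payoffs gives 11q − 5 = −6q + 4 ⇒ q = 9/17.

14/17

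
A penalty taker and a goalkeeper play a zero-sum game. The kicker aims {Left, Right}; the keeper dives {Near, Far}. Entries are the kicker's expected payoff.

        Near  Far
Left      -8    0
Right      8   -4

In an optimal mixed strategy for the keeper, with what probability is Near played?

1/5

Row minima: Left → -8, Right → -4; maximin = -4.
Column maxima: Near → 8, Far → 0; minimax = 0.
-4 ≠ 0, so there is no saddle point; optimal play is mixed.
Let the kicker play Left with probability p. Expected payoff against Near: (-8)p + 8(1−p) = −16p + 8; against Far: 0p + (-4)(1−p) = 4p − 4.
Setting these equal: −16p + 8 = 4p − 4 ⇒ −20p = -12 ⇒ p = 3/5, and the value is (-16)·(3/5) + 8 = -8/5.
For the keeper: with q = P(Near), equating Left's and Right's payoffs gives −8q = 12q − 4 ⇒ q = 1/5.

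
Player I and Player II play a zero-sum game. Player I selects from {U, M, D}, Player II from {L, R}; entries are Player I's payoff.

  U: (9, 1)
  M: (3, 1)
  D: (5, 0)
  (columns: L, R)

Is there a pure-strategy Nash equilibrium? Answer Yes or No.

Yes

Row minima: U → 1, M → 1, D → 0; maximin = 1.
Column maxima: L → 9, R → 1; minimax = 1.
maximin = minimax = 1, so a saddle point exists.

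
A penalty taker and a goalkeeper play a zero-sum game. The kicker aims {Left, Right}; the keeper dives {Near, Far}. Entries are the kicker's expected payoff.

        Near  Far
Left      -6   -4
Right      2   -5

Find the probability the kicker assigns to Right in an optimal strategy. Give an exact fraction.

Row minima: Left → -6, Right → -5; maximin = -5.
Column maxima: Near → 2, Far → -4; minimax = -4.
-5 ≠ -4, so there is no saddle point; optimal play is mixed.
Let the kicker play Left with probability p. Expected payoff against Near: (-6)p + 2(1−p) = −8p + 2; against Far: (-4)p + (-5)(1−p) = p − 5.
Setting these equal: −8p + 2 = p − 5 ⇒ −9p = -7 ⇒ p = 7/9, and the value is (-8)·(7/9) + 2 = -38/9.
For the keeper: with q = P(Near), equating Left's and Right's payoffs gives −2q − 4 = 7q − 5 ⇒ q = 1/9.

2/9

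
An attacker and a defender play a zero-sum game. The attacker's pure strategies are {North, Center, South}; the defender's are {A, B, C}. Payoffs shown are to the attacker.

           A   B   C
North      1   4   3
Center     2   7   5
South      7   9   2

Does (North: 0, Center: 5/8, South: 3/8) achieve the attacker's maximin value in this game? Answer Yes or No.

Against A this mix gives (5/8)·2 + (3/8)·7 = 31/8.
Against B this mix gives (5/8)·7 + (3/8)·9 = 31/4.
Against C this mix gives (5/8)·5 + (3/8)·2 = 31/8.
All of the defender's active replies (A, C) yield 31/8, and no column does worse for the attacker. The mix makes the defender indifferent and guarantees 31/8, so it is optimal.

Yes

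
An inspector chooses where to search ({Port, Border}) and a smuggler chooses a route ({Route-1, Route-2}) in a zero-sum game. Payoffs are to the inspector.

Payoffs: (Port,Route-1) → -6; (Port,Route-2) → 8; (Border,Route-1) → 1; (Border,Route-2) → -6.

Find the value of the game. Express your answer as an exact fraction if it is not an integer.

Row minima: Port → -6, Border → -6; maximin = -6.
Column maxima: Route-1 → 1, Route-2 → 8; minimax = 1.
-6 ≠ 1, so there is no saddle point; optimal play is mixed.
Let the inspector play Port with probability p. Expected payoff against Route-1: (-6)p + 1(1−p) = −7p + 1; against Route-2: 8p + (-6)(1−p) = 14p − 6.
Setting these equal: −7p + 1 = 14p − 6 ⇒ −21p = -7 ⇒ p = 1/3, and the value is (-7)·(1/3) + 1 = -4/3.
For the smuggler: with q = P(Route-1), equating Port's and Border's payoffs gives −14q + 8 = 7q − 6 ⇒ q = 2/3.

-4/3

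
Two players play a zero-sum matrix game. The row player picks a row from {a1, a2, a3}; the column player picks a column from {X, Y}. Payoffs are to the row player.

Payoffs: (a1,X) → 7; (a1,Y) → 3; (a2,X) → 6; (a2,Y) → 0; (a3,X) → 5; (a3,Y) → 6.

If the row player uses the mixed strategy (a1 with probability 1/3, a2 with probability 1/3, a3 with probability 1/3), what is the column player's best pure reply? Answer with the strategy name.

Y

If the column player plays X, the row player's expected payoff is (1/3)·7 + (1/3)·6 + (1/3)·5 = 6.
If the column player plays Y, the row player's expected payoff is (1/3)·3 + (1/3)·0 + (1/3)·6 = 3.
The column player minimizes the row player's payoff; the smallest is 3, so the best response is Y.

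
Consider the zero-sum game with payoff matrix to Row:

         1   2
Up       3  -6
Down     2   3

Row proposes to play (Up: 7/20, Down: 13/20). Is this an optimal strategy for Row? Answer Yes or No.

Against 1 this mix gives (7/20)·3 + (13/20)·2 = 47/20.
Against 2 this mix gives (7/20)·(-6) + (13/20)·3 = -3/20.
Column will play 2, holding Row to -3/20. Shifting weight toward the row that does better against 2 would raise this floor (the equalizing mix achieves 21/10 against both 2 and 1), so the proposed strategy is not optimal.

No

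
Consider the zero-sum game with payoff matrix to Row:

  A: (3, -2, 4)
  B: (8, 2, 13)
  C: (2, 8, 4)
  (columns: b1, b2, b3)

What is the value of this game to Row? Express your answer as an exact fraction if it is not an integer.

5

Row minima: A → -2, B → 2, C → 2; maximin = 2.
Column maxima: b1 → 8, b2 → 8, b3 → 13; minimax = 8.
2 ≠ 8, so there is no saddle point; optimal play is mixed.
A is strictly dominated by B, so Row never plays it.
b3 is strictly dominated by b1 (it gives Row strictly more in every row), so Column never plays it.
On the remaining 2×2 (B, C vs b1, b2):
Let Row play B with probability p. Expected payoff against b1: 8p + 2(1−p) = 6p + 2; against b2: 2p + 8(1−p) = −6p + 8.
Setting these equal: 6p + 2 = −6p + 8 ⇒ 12p = 6 ⇒ p = 1/2, and the value is (6)·(1/2) + 2 = 5.
For Column: with q = P(b1), equating B's and C's payoffs gives 6q + 2 = −6q + 8 ⇒ q = 1/2.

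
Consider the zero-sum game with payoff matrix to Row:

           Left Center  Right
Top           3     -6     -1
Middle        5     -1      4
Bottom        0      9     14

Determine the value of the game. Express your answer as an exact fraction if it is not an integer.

Row minima: Top → -6, Middle → -1, Bottom → 0; maximin = 0.
Column maxima: Left → 5, Center → 9, Right → 14; minimax = 5.
0 ≠ 5, so there is no saddle point; optimal play is mixed.
Top is strictly dominated by Middle, so Row never plays it.
Right is strictly dominated by Center (it gives Row strictly more in every row), so Column never plays it.
On the remaining 2×2 (Middle, Bottom vs Left, Center):
Let Row play Middle with probability p. Expected payoff against Left: 5p + 0(1−p) = 5p; against Center: (-1)p + 9(1−p) = −10p + 9.
Setting these equal: 5p = −10p + 9 ⇒ 15p = 9 ⇒ p = 3/5, and the value is (5)·(3/5) = 3.
For Column: with q = P(Left), equating Middle's and Bottom's payoffs gives 6q − 1 = −9q + 9 ⇒ q = 2/3.

3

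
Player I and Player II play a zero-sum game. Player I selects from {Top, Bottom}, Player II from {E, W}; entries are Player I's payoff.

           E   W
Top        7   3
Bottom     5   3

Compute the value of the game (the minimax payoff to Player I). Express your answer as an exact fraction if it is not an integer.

Row minima: Top → 3, Bottom → 3; maximin = 3.
Column maxima: E → 7, W → 3; minimax = 3.
Since maximin = minimax = 3, there is a saddle point and the value is 3.

3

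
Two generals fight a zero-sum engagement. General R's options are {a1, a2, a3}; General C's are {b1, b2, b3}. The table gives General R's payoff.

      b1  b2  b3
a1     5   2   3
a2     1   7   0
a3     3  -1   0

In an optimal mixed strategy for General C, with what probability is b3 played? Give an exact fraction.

5/8

Row minima: a1 → 2, a2 → 0, a3 → -1; maximin = 2.
Column maxima: b1 → 5, b2 → 7, b3 → 3; minimax = 3.
2 ≠ 3, so there is no saddle point; optimal play is mixed.
a3 is strictly dominated by a1, so General R never plays it.
b1 is strictly dominated by b3 (it gives General R strictly more in every row), so General C never plays it.
On the remaining 2×2 (a1, a2 vs b2, b3):
Let General R play a1 with probability p. Expected payoff against b2: 2p + 7(1−p) = −5p + 7; against b3: 3p + 0(1−p) = 3p.
Setting these equal: −5p + 7 = 3p ⇒ −8p = -7 ⇒ p = 7/8, and the value is (-5)·(7/8) + 7 = 21/8.
For General C: with q = P(b2), equating a1's and a2's payoffs gives −q + 3 = 7q ⇒ q = 3/8.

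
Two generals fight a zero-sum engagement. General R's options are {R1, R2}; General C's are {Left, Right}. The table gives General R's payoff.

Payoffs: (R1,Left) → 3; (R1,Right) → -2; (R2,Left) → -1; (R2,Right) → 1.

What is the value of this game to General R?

Row minima: R1 → -2, R2 → -1; maximin = -1.
Column maxima: Left → 3, Right → 1; minimax = 1.
-1 ≠ 1, so there is no saddle point; optimal play is mixed.
Let General R play R1 with probability p. Expected payoff against Left: 3p + (-1)(1−p) = 4p − 1; against Right: (-2)p + 1(1−p) = −3p + 1.
Setting these equal: 4p − 1 = −3p + 1 ⇒ 7p = 2 ⇒ p = 2/7, and the value is (4)·(2/7) − 1 = 1/7.
For General C: with q = P(Left), equating R1's and R2's payoffs gives 5q − 2 = −2q + 1 ⇒ q = 3/7.

1/7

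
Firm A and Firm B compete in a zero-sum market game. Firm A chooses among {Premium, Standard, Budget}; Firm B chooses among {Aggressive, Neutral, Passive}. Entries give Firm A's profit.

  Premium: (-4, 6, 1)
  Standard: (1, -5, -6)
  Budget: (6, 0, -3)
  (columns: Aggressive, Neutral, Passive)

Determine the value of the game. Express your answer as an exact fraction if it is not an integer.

-3/7

Row minima: Premium → -4, Standard → -6, Budget → -3; maximin = -3.
Column maxima: Aggressive → 6, Neutral → 6, Passive → 1; minimax = 1.
-3 ≠ 1, so there is no saddle point; optimal play is mixed.
Standard is strictly dominated by Budget, so Firm A never plays it.
Neutral is strictly dominated by Passive (it gives Firm A strictly more in every row), so Firm B never plays it.
On the remaining 2×2 (Premium, Budget vs Aggressive, Passive):
Let Firm A play Premium with probability p. Expected payoff against Aggressive: (-4)p + 6(1−p) = −10p + 6; against Passive: 1p + (-3)(1−p) = 4p − 3.
Setting these equal: −10p + 6 = 4p − 3 ⇒ −14p = -9 ⇒ p = 9/14, and the value is (-10)·(9/14) + 6 = -3/7.
For Firm B: with q = P(Aggressive), equating Premium's and Budget's payoffs gives −5q + 1 = 9q − 3 ⇒ q = 2/7.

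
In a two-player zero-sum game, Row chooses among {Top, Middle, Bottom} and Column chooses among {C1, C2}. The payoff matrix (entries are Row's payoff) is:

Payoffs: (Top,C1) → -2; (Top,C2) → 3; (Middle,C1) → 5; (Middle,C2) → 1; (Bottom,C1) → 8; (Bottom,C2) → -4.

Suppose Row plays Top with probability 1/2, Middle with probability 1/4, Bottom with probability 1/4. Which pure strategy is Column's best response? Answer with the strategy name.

If Column plays C1, Row's expected payoff is (1/2)·(-2) + (1/4)·5 + (1/4)·8 = 9/4.
If Column plays C2, Row's expected payoff is (1/2)·3 + (1/4)·1 + (1/4)·(-4) = 3/4.
Column minimizes Row's payoff; the smallest is 3/4, so the best response is C2.

C2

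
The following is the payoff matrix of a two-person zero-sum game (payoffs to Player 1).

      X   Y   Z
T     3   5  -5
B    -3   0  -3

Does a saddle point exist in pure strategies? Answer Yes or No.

Yes

Row minima: T → -5, B → -3; maximin = -3.
Column maxima: X → 3, Y → 5, Z → -3; minimax = -3.
maximin = minimax = -3, so a saddle point exists.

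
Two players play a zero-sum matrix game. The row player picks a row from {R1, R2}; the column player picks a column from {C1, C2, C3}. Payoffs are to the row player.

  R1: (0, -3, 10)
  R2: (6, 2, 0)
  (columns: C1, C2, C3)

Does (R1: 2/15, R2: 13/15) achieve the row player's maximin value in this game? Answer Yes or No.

Yes

Against C1 this mix gives (2/15)·0 + (13/15)·6 = 26/5.
Against C2 this mix gives (2/15)·(-3) + (13/15)·2 = 4/3.
Against C3 this mix gives (2/15)·10 + (13/15)·0 = 4/3.
All of the column player's active replies (C2, C3) yield 4/3, and no column does worse for the row player. The mix makes the column player indifferent and guarantees 4/3, so it is optimal.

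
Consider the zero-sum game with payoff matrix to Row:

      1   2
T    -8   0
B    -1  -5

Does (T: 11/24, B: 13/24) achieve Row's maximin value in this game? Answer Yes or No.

Against 1 this mix gives (11/24)·(-8) + (13/24)·(-1) = -101/24.
Against 2 this mix gives (11/24)·0 + (13/24)·(-5) = -65/24.
Column will play 1, holding Row to -101/24. Shifting weight toward the row that does better against 1 would raise this floor (the equalizing mix achieves -10/3 against both 1 and 2), so the proposed strategy is not optimal.

No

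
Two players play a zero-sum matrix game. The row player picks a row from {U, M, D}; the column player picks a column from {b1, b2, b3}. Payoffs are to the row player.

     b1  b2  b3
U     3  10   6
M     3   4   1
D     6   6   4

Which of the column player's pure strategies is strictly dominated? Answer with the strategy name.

b3 holds the row player's payoff strictly below b2 in every row: 6 < 10, 1 < 4, 4 < 6.
So b2 is strictly dominated for the column player.

b2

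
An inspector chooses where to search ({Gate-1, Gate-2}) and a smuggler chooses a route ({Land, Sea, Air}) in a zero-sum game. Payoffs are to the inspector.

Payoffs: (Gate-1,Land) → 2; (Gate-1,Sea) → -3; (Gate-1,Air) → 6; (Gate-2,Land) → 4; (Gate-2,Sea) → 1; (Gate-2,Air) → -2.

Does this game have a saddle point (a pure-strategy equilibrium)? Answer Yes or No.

Row minima: Gate-1 → -3, Gate-2 → -2; maximin = -2.
Column maxima: Land → 4, Sea → 1, Air → 6; minimax = 1.
-2 ≠ 1, so no pure-strategy equilibrium exists.

No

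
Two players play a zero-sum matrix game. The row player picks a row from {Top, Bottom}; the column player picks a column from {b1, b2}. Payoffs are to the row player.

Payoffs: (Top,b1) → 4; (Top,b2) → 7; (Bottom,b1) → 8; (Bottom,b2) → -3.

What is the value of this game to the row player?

34/7

Row minima: Top → 4, Bottom → -3; maximin = 4.
Column maxima: b1 → 8, b2 → 7; minimax = 7.
4 ≠ 7, so there is no saddle point; optimal play is mixed.
Let the row player play Top with probability p. Expected payoff against b1: 4p + 8(1−p) = −4p + 8; against b2: 7p + (-3)(1−p) = 10p − 3.
Setting these equal: −4p + 8 = 10p − 3 ⇒ −14p = -11 ⇒ p = 11/14, and the value is (-4)·(11/14) + 8 = 34/7.
For the column player: with q = P(b1), equating Top's and Bottom's payoffs gives −3q + 7 = 11q − 3 ⇒ q = 5/7.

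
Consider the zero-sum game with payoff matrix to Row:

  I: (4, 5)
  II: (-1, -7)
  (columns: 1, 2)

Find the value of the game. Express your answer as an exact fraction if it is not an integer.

4

Row minima: I → 4, II → -7; maximin = 4.
Column maxima: 1 → 4, 2 → 5; minimax = 4.
Since maximin = minimax = 4, there is a saddle point and the value is 4.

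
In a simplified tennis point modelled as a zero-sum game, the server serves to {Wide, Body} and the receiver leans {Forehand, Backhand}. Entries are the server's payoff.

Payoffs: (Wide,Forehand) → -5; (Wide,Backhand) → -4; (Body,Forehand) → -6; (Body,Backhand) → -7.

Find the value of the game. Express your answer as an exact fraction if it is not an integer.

Row minima: Wide → -5, Body → -7; maximin = -5.
Column maxima: Forehand → -5, Backhand → -4; minimax = -5.
Since maximin = minimax = -5, there is a saddle point and the value is -5.

-5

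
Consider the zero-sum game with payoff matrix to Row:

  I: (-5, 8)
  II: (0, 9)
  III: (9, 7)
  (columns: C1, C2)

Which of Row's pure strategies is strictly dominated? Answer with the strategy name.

I

II gives a strictly higher payoff than I against every column: 0 > -5, 9 > 8.
So I is strictly dominated and Row never plays it.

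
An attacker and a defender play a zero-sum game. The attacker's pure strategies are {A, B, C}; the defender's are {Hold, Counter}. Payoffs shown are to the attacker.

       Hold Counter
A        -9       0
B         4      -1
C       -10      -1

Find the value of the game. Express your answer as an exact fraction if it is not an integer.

Row minima: A → -9, B → -1, C → -10; maximin = -1.
Column maxima: Hold → 4, Counter → 0; minimax = 0.
-1 ≠ 0, so there is no saddle point; optimal play is mixed.
C is strictly dominated by A, so the attacker never plays it.
On the remaining 2×2 (A, B vs Hold, Counter):
Let the attacker play A with probability p. Expected payoff against Hold: (-9)p + 4(1−p) = −13p + 4; against Counter: 0p + (-1)(1−p) = p − 1.
Setting these equal: −13p + 4 = p − 1 ⇒ −14p = -5 ⇒ p = 5/14, and the value is (-13)·(5/14) + 4 = -9/14.
For the defender: with q = P(Hold), equating A's and B's payoffs gives −9q = 5q − 1 ⇒ q = 1/14.

-9/14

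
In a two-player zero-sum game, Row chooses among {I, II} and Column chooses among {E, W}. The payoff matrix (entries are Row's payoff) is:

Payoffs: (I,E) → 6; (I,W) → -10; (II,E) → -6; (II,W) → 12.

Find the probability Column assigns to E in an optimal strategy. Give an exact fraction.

Row minima: I → -10, II → -6; maximin = -6.
Column maxima: E → 6, W → 12; minimax = 6.
-6 ≠ 6, so there is no saddle point; optimal play is mixed.
Let Row play I with probability p. Expected payoff against E: 6p + (-6)(1−p) = 12p − 6; against W: (-10)p + 12(1−p) = −22p + 12.
Setting these equal: 12p − 6 = −22p + 12 ⇒ 34p = 18 ⇒ p = 9/17, and the value is (12)·(9/17) − 6 = 6/17.
For Column: with q = P(E), equating I's and II's payoffs gives 16q − 10 = −18q + 12 ⇒ q = 11/17.

11/17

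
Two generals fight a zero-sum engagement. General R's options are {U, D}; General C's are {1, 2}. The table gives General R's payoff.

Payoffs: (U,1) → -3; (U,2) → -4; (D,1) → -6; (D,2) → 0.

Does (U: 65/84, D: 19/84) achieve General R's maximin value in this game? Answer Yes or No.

No

Against 1 this mix gives (65/84)·(-3) + (19/84)·(-6) = -103/28.
Against 2 this mix gives (65/84)·(-4) + (19/84)·0 = -65/21.
General C will play 1, holding General R to -103/28. Shifting weight toward the row that does better against 1 would raise this floor (the equalizing mix achieves -24/7 against both 1 and 2), so the proposed strategy is not optimal.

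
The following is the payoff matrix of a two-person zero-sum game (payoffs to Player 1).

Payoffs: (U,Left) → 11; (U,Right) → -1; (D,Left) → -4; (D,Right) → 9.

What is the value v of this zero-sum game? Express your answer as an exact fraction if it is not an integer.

19/5

Row minima: U → -1, D → -4; maximin = -1.
Column maxima: Left → 11, Right → 9; minimax = 9.
-1 ≠ 9, so there is no saddle point; optimal play is mixed.
Let Player 1 play U with probability p. Expected payoff against Left: 11p + (-4)(1−p) = 15p − 4; against Right: (-1)p + 9(1−p) = −10p + 9.
Setting these equal: 15p − 4 = −10p + 9 ⇒ 25p = 13 ⇒ p = 13/25, and the value is (15)·(13/25) − 4 = 19/5.
For Player 2: with q = P(Left), equating U's and D's payoffs gives 12q − 1 = −13q + 9 ⇒ q = 2/5.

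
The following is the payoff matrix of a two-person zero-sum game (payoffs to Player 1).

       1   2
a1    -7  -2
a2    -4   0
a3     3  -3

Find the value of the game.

Row minima: a1 → -7, a2 → -4, a3 → -3; maximin = -3.
Column maxima: 1 → 3, 2 → 0; minimax = 0.
-3 ≠ 0, so there is no saddle point; optimal play is mixed.
a1 is strictly dominated by a2, so Player 1 never plays it.
On the remaining 2×2 (a2, a3 vs 1, 2):
Let Player 1 play a2 with probability p. Expected payoff against 1: (-4)p + 3(1−p) = −7p + 3; against 2: 0p + (-3)(1−p) = 3p − 3.
Setting these equal: −7p + 3 = 3p − 3 ⇒ −10p = -6 ⇒ p = 3/5, and the value is (-7)·(3/5) + 3 = -6/5.
For Player 2: with q = P(1), equating a2's and a3's payoffs gives −4q = 6q − 3 ⇒ q = 3/10.

-6/5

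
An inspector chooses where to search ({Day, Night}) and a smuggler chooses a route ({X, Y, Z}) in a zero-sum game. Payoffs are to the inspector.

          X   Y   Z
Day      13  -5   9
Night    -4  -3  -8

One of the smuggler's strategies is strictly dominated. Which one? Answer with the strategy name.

Z holds the inspector's payoff strictly below X in every row: 9 < 13, -8 < -4.
So X is strictly dominated for the smuggler.

X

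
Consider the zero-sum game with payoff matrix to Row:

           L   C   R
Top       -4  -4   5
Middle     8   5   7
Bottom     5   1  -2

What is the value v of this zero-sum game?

5

Row minima: Top → -4, Middle → 5, Bottom → -2; maximin = 5.
Column maxima: L → 8, C → 5, R → 7; minimax = 5.
Since maximin = minimax = 5, there is a saddle point and the value is 5.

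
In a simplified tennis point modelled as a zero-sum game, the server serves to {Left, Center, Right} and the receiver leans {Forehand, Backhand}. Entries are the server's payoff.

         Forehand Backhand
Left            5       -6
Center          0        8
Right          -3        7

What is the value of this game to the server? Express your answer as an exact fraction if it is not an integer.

Row minima: Left → -6, Center → 0, Right → -3; maximin = 0.
Column maxima: Forehand → 5, Backhand → 8; minimax = 5.
0 ≠ 5, so there is no saddle point; optimal play is mixed.
Right is strictly dominated by Center, so the server never plays it.
On the remaining 2×2 (Left, Center vs Forehand, Backhand):
Let the server play Left with probability p. Expected payoff against Forehand: 5p + 0(1−p) = 5p; against Backhand: (-6)p + 8(1−p) = −14p + 8.
Setting these equal: 5p = −14p + 8 ⇒ 19p = 8 ⇒ p = 8/19, and the value is (5)·(8/19) = 40/19.
For the receiver: with q = P(Forehand), equating Left's and Center's payoffs gives 11q − 6 = −8q + 8 ⇒ q = 14/19.

40/19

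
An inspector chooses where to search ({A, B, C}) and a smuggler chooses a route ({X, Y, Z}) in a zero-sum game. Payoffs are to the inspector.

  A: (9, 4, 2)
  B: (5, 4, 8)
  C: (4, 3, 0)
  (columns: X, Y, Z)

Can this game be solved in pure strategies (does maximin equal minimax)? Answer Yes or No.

Row minima: A → 2, B → 4, C → 0; maximin = 4.
Column maxima: X → 9, Y → 4, Z → 8; minimax = 4.
maximin = minimax = 4, so a saddle point exists.

Yes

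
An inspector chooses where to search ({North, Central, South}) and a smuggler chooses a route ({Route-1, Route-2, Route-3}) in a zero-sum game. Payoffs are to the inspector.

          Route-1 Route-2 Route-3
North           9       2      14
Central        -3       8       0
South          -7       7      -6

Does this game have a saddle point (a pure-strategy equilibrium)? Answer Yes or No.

No

Row minima: North → 2, Central → -3, South → -7; maximin = 2.
Column maxima: Route-1 → 9, Route-2 → 8, Route-3 → 14; minimax = 8.
2 ≠ 8, so no pure-strategy equilibrium exists.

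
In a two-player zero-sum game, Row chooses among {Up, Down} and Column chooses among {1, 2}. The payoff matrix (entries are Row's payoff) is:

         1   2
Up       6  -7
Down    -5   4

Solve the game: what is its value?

-1/2

Row minima: Up → -7, Down → -5; maximin = -5.
Column maxima: 1 → 6, 2 → 4; minimax = 4.
-5 ≠ 4, so there is no saddle point; optimal play is mixed.
Let Row play Up with probability p. Expected payoff against 1: 6p + (-5)(1−p) = 11p − 5; against 2: (-7)p + 4(1−p) = −11p + 4.
Setting these equal: 11p − 5 = −11p + 4 ⇒ 22p = 9 ⇒ p = 9/22, and the value is (11)·(9/22) − 5 = -1/2.
For Column: with q = P(1), equating Up's and Down's payoffs gives 13q − 7 = −9q + 4 ⇒ q = 1/2.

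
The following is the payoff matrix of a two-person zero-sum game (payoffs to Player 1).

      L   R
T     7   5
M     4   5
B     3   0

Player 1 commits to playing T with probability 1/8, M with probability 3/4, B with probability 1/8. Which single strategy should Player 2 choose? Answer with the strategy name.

If Player 2 plays L, Player 1's expected payoff is (1/8)·7 + (3/4)·4 + (1/8)·3 = 17/4.
If Player 2 plays R, Player 1's expected payoff is (1/8)·5 + (3/4)·5 + (1/8)·0 = 35/8.
Player 2 minimizes Player 1's payoff; the smallest is 17/4, so the best response is L.

L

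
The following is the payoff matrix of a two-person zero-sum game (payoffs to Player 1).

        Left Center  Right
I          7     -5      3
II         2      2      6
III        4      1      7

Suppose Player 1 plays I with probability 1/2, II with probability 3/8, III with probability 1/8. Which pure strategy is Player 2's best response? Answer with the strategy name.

Center

If Player 2 plays Left, Player 1's expected payoff is (1/2)·7 + (3/8)·2 + (1/8)·4 = 19/4.
If Player 2 plays Center, Player 1's expected payoff is (1/2)·(-5) + (3/8)·2 + (1/8)·1 = -13/8.
If Player 2 plays Right, Player 1's expected payoff is (1/2)·3 + (3/8)·6 + (1/8)·7 = 37/8.
Player 2 minimizes Player 1's payoff; the smallest is -13/8, so the best response is Center.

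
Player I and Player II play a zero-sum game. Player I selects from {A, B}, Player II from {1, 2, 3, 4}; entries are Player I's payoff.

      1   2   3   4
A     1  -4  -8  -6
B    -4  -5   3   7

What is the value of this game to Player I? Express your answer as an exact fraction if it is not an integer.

Row minima: A → -8, B → -5; maximin = -5.
Column maxima: 1 → 1, 2 → -4, 3 → 3, 4 → 7; minimax = -4.
-5 ≠ -4, so there is no saddle point; optimal play is mixed.
1 is strictly dominated by 2 (it gives Player I strictly more in every row), so Player II never plays it.
4 is strictly dominated by 3 (it gives Player I strictly more in every row), so Player II never plays it.
On the remaining 2×2 (A, B vs 2, 3):
Let Player I play A with probability p. Expected payoff against 2: (-4)p + (-5)(1−p) = p − 5; against 3: (-8)p + 3(1−p) = −11p + 3.
Setting these equal: p − 5 = −11p + 3 ⇒ 12p = 8 ⇒ p = 2/3, and the value is (1)·(2/3) − 5 = -13/3.
For Player II: with q = P(2), equating A's and B's payoffs gives 4q − 8 = −8q + 3 ⇒ q = 11/12.

-13/3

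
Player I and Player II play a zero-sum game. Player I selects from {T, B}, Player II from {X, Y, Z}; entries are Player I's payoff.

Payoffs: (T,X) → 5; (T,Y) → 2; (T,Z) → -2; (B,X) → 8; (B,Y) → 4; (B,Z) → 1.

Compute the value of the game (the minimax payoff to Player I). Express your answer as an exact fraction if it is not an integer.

1

Row minima: T → -2, B → 1; maximin = 1.
Column maxima: X → 8, Y → 4, Z → 1; minimax = 1.
Since maximin = minimax = 1, there is a saddle point and the value is 1.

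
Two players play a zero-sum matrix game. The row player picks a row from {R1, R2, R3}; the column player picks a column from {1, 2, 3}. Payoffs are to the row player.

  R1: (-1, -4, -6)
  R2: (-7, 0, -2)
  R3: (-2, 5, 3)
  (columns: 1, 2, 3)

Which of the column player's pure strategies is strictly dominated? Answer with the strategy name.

2

3 holds the row player's payoff strictly below 2 in every row: -6 < -4, -2 < 0, 3 < 5.
So 2 is strictly dominated for the column player.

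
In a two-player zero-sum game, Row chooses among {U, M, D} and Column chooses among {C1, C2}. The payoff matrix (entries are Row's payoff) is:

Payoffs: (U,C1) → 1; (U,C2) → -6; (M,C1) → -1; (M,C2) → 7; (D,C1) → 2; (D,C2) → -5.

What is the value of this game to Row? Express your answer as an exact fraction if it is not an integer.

3/5

Row minima: U → -6, M → -1, D → -5; maximin = -1.
Column maxima: C1 → 2, C2 → 7; minimax = 2.
-1 ≠ 2, so there is no saddle point; optimal play is mixed.
U is strictly dominated by D, so Row never plays it.
On the remaining 2×2 (M, D vs C1, C2):
Let Row play M with probability p. Expected payoff against C1: (-1)p + 2(1−p) = −3p + 2; against C2: 7p + (-5)(1−p) = 12p − 5.
Setting these equal: −3p + 2 = 12p − 5 ⇒ −15p = -7 ⇒ p = 7/15, and the value is (-3)·(7/15) + 2 = 3/5.
For Column: with q = P(C1), equating M's and D's payoffs gives −8q + 7 = 7q − 5 ⇒ q = 4/5.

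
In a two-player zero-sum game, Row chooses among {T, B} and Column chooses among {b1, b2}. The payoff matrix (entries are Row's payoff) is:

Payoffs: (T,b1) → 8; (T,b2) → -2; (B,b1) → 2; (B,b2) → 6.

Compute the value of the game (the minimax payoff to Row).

26/7

Row minima: T → -2, B → 2; maximin = 2.
Column maxima: b1 → 8, b2 → 6; minimax = 6.
2 ≠ 6, so there is no saddle point; optimal play is mixed.
Let Row play T with probability p. Expected payoff against b1: 8p + 2(1−p) = 6p + 2; against b2: (-2)p + 6(1−p) = −8p + 6.
Setting these equal: 6p + 2 = −8p + 6 ⇒ 14p = 4 ⇒ p = 2/7, and the value is (6)·(2/7) + 2 = 26/7.
For Column: with q = P(b1), equating T's and B's payoffs gives 10q − 2 = −4q + 6 ⇒ q = 4/7.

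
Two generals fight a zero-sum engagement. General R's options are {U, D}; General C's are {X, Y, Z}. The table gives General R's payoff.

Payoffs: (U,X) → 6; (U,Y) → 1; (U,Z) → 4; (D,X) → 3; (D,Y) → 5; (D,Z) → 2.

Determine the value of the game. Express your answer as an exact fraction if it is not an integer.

Row minima: U → 1, D → 2; maximin = 2.
Column maxima: X → 6, Y → 5, Z → 4; minimax = 4.
2 ≠ 4, so there is no saddle point; optimal play is mixed.
X is strictly dominated by Z (it gives General R strictly more in every row), so General C never plays it.
On the remaining 2×2 (U, D vs Y, Z):
Let General R play U with probability p. Expected payoff against Y: 1p + 5(1−p) = −4p + 5; against Z: 4p + 2(1−p) = 2p + 2.
Setting these equal: −4p + 5 = 2p + 2 ⇒ −6p = -3 ⇒ p = 1/2, and the value is (-4)·(1/2) + 5 = 3.
For General C: with q = P(Y), equating U's and D's payoffs gives −3q + 4 = 3q + 2 ⇒ q = 1/3.

3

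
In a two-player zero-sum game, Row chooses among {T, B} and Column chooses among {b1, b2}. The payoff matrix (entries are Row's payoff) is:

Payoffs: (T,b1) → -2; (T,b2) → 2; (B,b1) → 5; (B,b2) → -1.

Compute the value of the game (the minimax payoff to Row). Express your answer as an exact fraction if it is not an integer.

4/5

Row minima: T → -2, B → -1; maximin = -1.
Column maxima: b1 → 5, b2 → 2; minimax = 2.
-1 ≠ 2, so there is no saddle point; optimal play is mixed.
Let Row play T with probability p. Expected payoff against b1: (-2)p + 5(1−p) = −7p + 5; against b2: 2p + (-1)(1−p) = 3p − 1.
Setting these equal: −7p + 5 = 3p − 1 ⇒ −10p = -6 ⇒ p = 3/5, and the value is (-7)·(3/5) + 5 = 4/5.
For Column: with q = P(b1), equating T's and B's payoffs gives −4q + 2 = 6q − 1 ⇒ q = 3/10.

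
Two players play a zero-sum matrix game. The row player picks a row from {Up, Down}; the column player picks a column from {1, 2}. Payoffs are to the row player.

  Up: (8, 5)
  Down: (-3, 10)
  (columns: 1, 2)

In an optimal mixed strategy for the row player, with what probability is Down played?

3/16

Row minima: Up → 5, Down → -3; maximin = 5.
Column maxima: 1 → 8, 2 → 10; minimax = 8.
5 ≠ 8, so there is no saddle point; optimal play is mixed.
Let the row player play Up with probability p. Expected payoff against 1: 8p + (-3)(1−p) = 11p − 3; against 2: 5p + 10(1−p) = −5p + 10.
Setting these equal: 11p − 3 = −5p + 10 ⇒ 16p = 13 ⇒ p = 13/16, and the value is (11)·(13/16) − 3 = 95/16.
For the column player: with q = P(1), equating Up's and Down's payoffs gives 3q + 5 = −13q + 10 ⇒ q = 5/16.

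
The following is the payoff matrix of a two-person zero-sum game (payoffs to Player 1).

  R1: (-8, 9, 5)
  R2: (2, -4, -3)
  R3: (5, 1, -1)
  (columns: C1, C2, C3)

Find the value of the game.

Row minima: R1 → -8, R2 → -4, R3 → -1; maximin = -1.
Column maxima: C1 → 5, C2 → 9, C3 → 5; minimax = 5.
-1 ≠ 5, so there is no saddle point; optimal play is mixed.
R2 is strictly dominated by R3, so Player 1 never plays it.
With R2 eliminated, C2 is strictly dominated by C3 (it gives Player 1 strictly more in every remaining row), so Player 2 never plays it.
On the remaining 2×2 (R1, R3 vs C1, C3):
Let Player 1 play R1 with probability p. Expected payoff against C1: (-8)p + 5(1−p) = −13p + 5; against C3: 5p + (-1)(1−p) = 6p − 1.
Setting these equal: −13p + 5 = 6p − 1 ⇒ −19p = -6 ⇒ p = 6/19, and the value is (-13)·(6/19) + 5 = 17/19.
For Player 2: with q = P(C1), equating R1's and R3's payoffs gives −13q + 5 = 6q − 1 ⇒ q = 6/19.

17/19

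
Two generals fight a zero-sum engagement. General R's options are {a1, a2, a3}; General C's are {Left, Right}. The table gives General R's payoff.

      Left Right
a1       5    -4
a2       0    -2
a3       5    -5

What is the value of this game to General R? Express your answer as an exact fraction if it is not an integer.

-2

Row minima: a1 → -4, a2 → -2, a3 → -5; maximin = -2.
Column maxima: Left → 5, Right → -2; minimax = -2.
Since maximin = minimax = -2, there is a saddle point and the value is -2.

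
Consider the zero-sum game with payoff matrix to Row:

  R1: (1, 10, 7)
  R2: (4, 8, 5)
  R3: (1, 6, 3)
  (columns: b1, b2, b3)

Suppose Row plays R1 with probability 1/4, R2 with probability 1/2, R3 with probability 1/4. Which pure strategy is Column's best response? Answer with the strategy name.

If Column plays b1, Row's expected payoff is (1/4)·1 + (1/2)·4 + (1/4)·1 = 5/2.
If Column plays b2, Row's expected payoff is (1/4)·10 + (1/2)·8 + (1/4)·6 = 8.
If Column plays b3, Row's expected payoff is (1/4)·7 + (1/2)·5 + (1/4)·3 = 5.
Column minimizes Row's payoff; the smallest is 5/2, so the best response is b1.

b1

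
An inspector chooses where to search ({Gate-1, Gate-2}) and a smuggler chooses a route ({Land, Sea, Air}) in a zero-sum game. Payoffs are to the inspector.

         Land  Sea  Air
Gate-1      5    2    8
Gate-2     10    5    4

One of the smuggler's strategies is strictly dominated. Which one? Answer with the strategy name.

Sea holds the inspector's payoff strictly below Land in every row: 2 < 5, 5 < 10.
So Land is strictly dominated for the smuggler.

Land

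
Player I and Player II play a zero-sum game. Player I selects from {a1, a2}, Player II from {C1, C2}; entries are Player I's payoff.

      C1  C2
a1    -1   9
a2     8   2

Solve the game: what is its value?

Row minima: a1 → -1, a2 → 2; maximin = 2.
Column maxima: C1 → 8, C2 → 9; minimax = 8.
2 ≠ 8, so there is no saddle point; optimal play is mixed.
Let Player I play a1 with probability p. Expected payoff against C1: (-1)p + 8(1−p) = −9p + 8; against C2: 9p + 2(1−p) = 7p + 2.
Setting these equal: −9p + 8 = 7p + 2 ⇒ −16p = -6 ⇒ p = 3/8, and the value is (-9)·(3/8) + 8 = 37/8.
For Player II: with q = P(C1), equating a1's and a2's payoffs gives −10q + 9 = 6q + 2 ⇒ q = 7/16.

37/8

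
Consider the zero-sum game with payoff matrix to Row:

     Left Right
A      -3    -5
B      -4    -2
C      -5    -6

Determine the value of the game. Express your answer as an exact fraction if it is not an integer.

-7/2

Row minima: A → -5, B → -4, C → -6; maximin = -4.
Column maxima: Left → -3, Right → -2; minimax = -3.
-4 ≠ -3, so there is no saddle point; optimal play is mixed.
C is strictly dominated by A, so Row never plays it.
On the remaining 2×2 (A, B vs Left, Right):
Let Row play A with probability p. Expected payoff against Left: (-3)p + (-4)(1−p) = p − 4; against Right: (-5)p + (-2)(1−p) = −3p − 2.
Setting these equal: p − 4 = −3p − 2 ⇒ 4p = 2 ⇒ p = 1/2, and the value is (1)·(1/2) − 4 = -7/2.
For Column: with q = P(Left), equating A's and B's payoffs gives 2q − 5 = −2q − 2 ⇒ q = 3/4.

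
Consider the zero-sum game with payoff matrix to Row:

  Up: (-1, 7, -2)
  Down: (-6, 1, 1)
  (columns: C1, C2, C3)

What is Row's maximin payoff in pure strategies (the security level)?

Row minima: Up → -2, Down → -6.
The best of these is -2.

-2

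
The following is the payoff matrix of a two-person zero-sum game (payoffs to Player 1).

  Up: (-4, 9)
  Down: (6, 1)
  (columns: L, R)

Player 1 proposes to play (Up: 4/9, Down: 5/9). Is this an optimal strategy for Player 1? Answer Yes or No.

Against L this mix gives (4/9)·(-4) + (5/9)·6 = 14/9.
Against R this mix gives (4/9)·9 + (5/9)·1 = 41/9.
Player 2 will play L, holding Player 1 to 14/9. Shifting weight toward the row that does better against L would raise this floor (the equalizing mix achieves 29/9 against both L and R), so the proposed strategy is not optimal.

No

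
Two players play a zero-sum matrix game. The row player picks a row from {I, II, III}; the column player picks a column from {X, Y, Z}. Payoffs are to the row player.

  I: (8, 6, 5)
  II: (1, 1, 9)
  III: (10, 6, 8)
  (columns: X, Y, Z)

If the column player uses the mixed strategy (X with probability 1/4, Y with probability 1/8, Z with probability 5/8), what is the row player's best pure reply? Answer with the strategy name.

III

Expected payoff of I: (1/4)·8 + (1/8)·6 + (5/8)·5 = 47/8.
Expected payoff of II: (1/4)·1 + (1/8)·1 + (5/8)·9 = 6.
Expected payoff of III: (1/4)·10 + (1/8)·6 + (5/8)·8 = 33/4.
The largest is 33/4, so the row player's best response is III.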